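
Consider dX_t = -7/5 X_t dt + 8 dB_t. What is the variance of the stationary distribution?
lim Var(X_t) = 160/7

The OU SDE dX = -theta X dt + sigma dB admits the integrating factor exp(theta t): d(exp(theta t) X_t) = sigma exp(theta t) dB_t. Integrating from 0 to t gives X_t = x_0 * exp(-theta t) + sigma * int_0^t exp(-theta (t-s)) dB_s for any initial x_0. The Itô integral has variance (by the Itô isometry) sigma^2 * int_0^t exp(-2 theta (t - s)) ds = sigma^2 * (1 - exp(-2 theta t)) / (2 theta), independent of x_0.
With theta = 7/5, sigma = 8:
  Var(X_t) = (8)^2 * (1 - exp(-2*7/5 t)) / (2 * 7/5) = 160/7 - 160*exp(-14*t/5)/7.
As t -> infinity, exp(-2*7/5 t) -> 0, so the stationary variance is sigma^2 / (2 theta) = 160/7.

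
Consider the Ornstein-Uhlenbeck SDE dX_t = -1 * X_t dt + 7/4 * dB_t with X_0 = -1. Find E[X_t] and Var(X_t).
E[X_t] = -exp(-t); Var(X_t) = 49/32 - 49*exp(-2*t)/32

The OU SDE dX = -theta X dt + sigma dB admits the integrating factor exp(theta t): d(exp(theta t) X_t) = sigma exp(theta t) dB_t. Integrating from 0 to t:
  X_t = x_0 * exp(-theta t) + sigma * int_0^t exp(-theta (t-s)) dB_s.
The Itô integral has mean 0 and (by the Itô isometry) variance sigma^2 * int_0^t exp(-2 theta (t - s)) ds = sigma^2 * (1 - exp(-2 theta t)) / (2 theta).
With theta = 1, sigma = 7/4, x_0 = -1:
  E[X_t] = -1 * exp(-1 t) = -exp(-t)
  Var(X_t) = (7/4)^2 * (1 - exp(-2*1 t)) / (2 * 1) = 49/32 - 49*exp(-2*t)/32.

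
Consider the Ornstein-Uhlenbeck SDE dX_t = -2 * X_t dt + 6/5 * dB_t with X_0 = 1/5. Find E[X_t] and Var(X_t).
E[X_t] = exp(-2*t)/5; Var(X_t) = 9/25 - 9*exp(-4*t)/25

The OU SDE dX = -theta X dt + sigma dB admits the integrating factor exp(theta t): d(exp(theta t) X_t) = sigma exp(theta t) dB_t. Integrating from 0 to t:
  X_t = x_0 * exp(-theta t) + sigma * int_0^t exp(-theta (t-s)) dB_s.
The Itô integral has mean 0 and (by the Itô isometry) variance sigma^2 * int_0^t exp(-2 theta (t - s)) ds = sigma^2 * (1 - exp(-2 theta t)) / (2 theta).
With theta = 2, sigma = 6/5, x_0 = 1/5:
  E[X_t] = 1/5 * exp(-2 t) = exp(-2*t)/5
  Var(X_t) = (6/5)^2 * (1 - exp(-2*2 t)) / (2 * 2) = 9/25 - 9*exp(-4*t)/25.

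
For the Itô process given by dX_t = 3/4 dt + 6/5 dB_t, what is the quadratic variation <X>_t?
<X>_t = 36*t/25

For an Itô process dX_t = a(t) dt + b(t) dB_t, the quadratic variation is <X>_t = int_0^t b(s)^2 ds (the drift term does not contribute). Here b(s) = 6/5, so
  b(s)^2 = 36/25.
Integrating from 0 to t:
  <X>_t = int_0^t (36/25) ds = 36*t/25.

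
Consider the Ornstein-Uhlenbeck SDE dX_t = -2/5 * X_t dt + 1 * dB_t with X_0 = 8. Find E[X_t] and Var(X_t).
E[X_t] = 8*exp(-2*t/5); Var(X_t) = 5/4 - 5*exp(-4*t/5)/4

The OU SDE dX = -theta X dt + sigma dB admits the integrating factor exp(theta t): d(exp(theta t) X_t) = sigma exp(theta t) dB_t. Integrating from 0 to t:
  X_t = x_0 * exp(-theta t) + sigma * int_0^t exp(-theta (t-s)) dB_s.
The Itô integral has mean 0 and (by the Itô isometry) variance sigma^2 * int_0^t exp(-2 theta (t - s)) ds = sigma^2 * (1 - exp(-2 theta t)) / (2 theta).
With theta = 2/5, sigma = 1, x_0 = 8:
  E[X_t] = 8 * exp(-2/5 t) = 8*exp(-2*t/5)
  Var(X_t) = (1)^2 * (1 - exp(-2*2/5 t)) / (2 * 2/5) = 5/4 - 5*exp(-4*t/5)/4.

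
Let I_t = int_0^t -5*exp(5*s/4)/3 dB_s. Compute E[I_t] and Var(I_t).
E[I_t] = 0; Var(I_t) = 10*exp(5*t/2)/9 - 10/9

The Itô integral of a deterministic integrand f(s) has mean 0 because each increment f(s) * (B_{s+ds} - B_s) has mean 0. By the Itô isometry:
  Var( int_0^t f(s) dB_s ) = E[ (int_0^t f(s) dB_s)^2 ] = int_0^t f(s)^2 ds.
Here f(s) = -5*exp(5*s/4)/3, so f(s)^2 = 25*exp(5*s/2)/9. Integrate:
  int_0^t (25*exp(5*s/2)/9) ds = 10*exp(5*t/2)/9 - 10/9.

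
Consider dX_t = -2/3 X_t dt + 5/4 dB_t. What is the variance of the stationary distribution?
lim Var(X_t) = 75/64

The OU SDE dX = -theta X dt + sigma dB admits the integrating factor exp(theta t): d(exp(theta t) X_t) = sigma exp(theta t) dB_t. Integrating from 0 to t gives X_t = x_0 * exp(-theta t) + sigma * int_0^t exp(-theta (t-s)) dB_s for any initial x_0. The Itô integral has variance (by the Itô isometry) sigma^2 * int_0^t exp(-2 theta (t - s)) ds = sigma^2 * (1 - exp(-2 theta t)) / (2 theta), independent of x_0.
With theta = 2/3, sigma = 5/4:
  Var(X_t) = (5/4)^2 * (1 - exp(-2*2/3 t)) / (2 * 2/3) = 75/64 - 75*exp(-4*t/3)/64.
As t -> infinity, exp(-2*2/3 t) -> 0, so the stationary variance is sigma^2 / (2 theta) = 75/64.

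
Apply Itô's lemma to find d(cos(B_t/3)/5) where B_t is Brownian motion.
d(cos(B_t/3)/5) = (-cos(B_t/3)/90) dt + (-sin(B_t/3)/15) dB_t

Itô's formula for f(B_t) gives d f(B_t) = f'(B_t) dB_t + (1/2) f''(B_t) dt. Compute derivatives of f(x) = cos(x/3)/5:
  f'(x)  = -sin(x/3)/15
  f''(x) = -cos(x/3)/45
Substitute x = B_t and multiply the f'' term by 1/2:
  drift     = (1/2) * (-cos(x/3)/45) evaluated at B_t = -cos(B_t/3)/90
  diffusion = (-sin(x/3)/15) evaluated at B_t = -sin(B_t/3)/15
Therefore d(cos(B_t/3)/5) = (-cos(B_t/3)/90) dt + (-sin(B_t/3)/15) dB_t.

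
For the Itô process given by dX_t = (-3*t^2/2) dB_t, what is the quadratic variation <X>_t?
<X>_t = 9*t^5/20

For an Itô process dX_t = a(t) dt + b(t) dB_t, the quadratic variation is <X>_t = int_0^t b(s)^2 ds (the drift term does not contribute). Here b(s) = -3*s^2/2, so
  b(s)^2 = 9*s^4/4.
Integrating from 0 to t:
  <X>_t = int_0^t (9*s^4/4) ds = 9*t^5/20.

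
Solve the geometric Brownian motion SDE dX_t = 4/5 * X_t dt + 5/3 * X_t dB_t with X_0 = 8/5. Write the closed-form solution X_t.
X_t = 8/5 * exp((-53/90) * t + (5/3) * B_t)

For GBM dX = mu X dt + sigma X dB with X_0 = x_0, apply Itô to Y = log X: dY = (mu - sigma^2/2) dt + sigma dB, so Y_t = log(x_0) + (mu - sigma^2/2) t + sigma B_t and hence X_t = x_0 * exp((mu - sigma^2/2) t + sigma B_t).
With mu = 4/5, sigma = 5/3, x_0 = 8/5, this gives:
  X_t = 8/5 * exp((-53/90) * t + (5/3) * B_t).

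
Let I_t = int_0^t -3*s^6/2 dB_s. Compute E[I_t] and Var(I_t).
E[I_t] = 0; Var(I_t) = 9*t^13/52

The Itô integral of a deterministic integrand f(s) has mean 0 because each increment f(s) * (B_{s+ds} - B_s) has mean 0. By the Itô isometry:
  Var( int_0^t f(s) dB_s ) = E[ (int_0^t f(s) dB_s)^2 ] = int_0^t f(s)^2 ds.
Here f(s) = -3*s^6/2, so f(s)^2 = 9*s^12/4. Integrate:
  int_0^t (9*s^12/4) ds = 9*t^13/52.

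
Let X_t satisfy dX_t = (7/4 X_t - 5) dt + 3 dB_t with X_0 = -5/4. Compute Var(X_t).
Var(X_t) = 18*exp(7*t/2)/7 - 18/7

The variance V(t) = Var(X_t) satisfies V'(t) = 2 a V(t) + c^2 with V(0) = 0 (drift coefficient is linear in X, diffusion is constant). With a = 7/4, c = 3, the solution is
  V(t) = (c^2 / (2 a)) * (exp(2 a t) - 1)
       = (3^2 / (2*(7/4))) * (exp((7/2) t) - 1)
       = 18*exp(7*t/2)/7 - 18/7.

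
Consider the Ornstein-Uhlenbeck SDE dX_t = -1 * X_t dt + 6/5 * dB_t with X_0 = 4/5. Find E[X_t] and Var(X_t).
E[X_t] = 4*exp(-t)/5; Var(X_t) = 18/25 - 18*exp(-2*t)/25

The OU SDE dX = -theta X dt + sigma dB admits the integrating factor exp(theta t): d(exp(theta t) X_t) = sigma exp(theta t) dB_t. Integrating from 0 to t:
  X_t = x_0 * exp(-theta t) + sigma * int_0^t exp(-theta (t-s)) dB_s.
The Itô integral has mean 0 and (by the Itô isometry) variance sigma^2 * int_0^t exp(-2 theta (t - s)) ds = sigma^2 * (1 - exp(-2 theta t)) / (2 theta).
With theta = 1, sigma = 6/5, x_0 = 4/5:
  E[X_t] = 4/5 * exp(-1 t) = 4*exp(-t)/5
  Var(X_t) = (6/5)^2 * (1 - exp(-2*1 t)) / (2 * 1) = 18/25 - 18*exp(-2*t)/25.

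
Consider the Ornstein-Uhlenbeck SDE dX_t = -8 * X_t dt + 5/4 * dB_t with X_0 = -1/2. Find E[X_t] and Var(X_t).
E[X_t] = -exp(-8*t)/2; Var(X_t) = 25/256 - 25*exp(-16*t)/256

The OU SDE dX = -theta X dt + sigma dB admits the integrating factor exp(theta t): d(exp(theta t) X_t) = sigma exp(theta t) dB_t. Integrating from 0 to t:
  X_t = x_0 * exp(-theta t) + sigma * int_0^t exp(-theta (t-s)) dB_s.
The Itô integral has mean 0 and (by the Itô isometry) variance sigma^2 * int_0^t exp(-2 theta (t - s)) ds = sigma^2 * (1 - exp(-2 theta t)) / (2 theta).
With theta = 8, sigma = 5/4, x_0 = -1/2:
  E[X_t] = -1/2 * exp(-8 t) = -exp(-8*t)/2
  Var(X_t) = (5/4)^2 * (1 - exp(-2*8 t)) / (2 * 8) = 25/256 - 25*exp(-16*t)/256.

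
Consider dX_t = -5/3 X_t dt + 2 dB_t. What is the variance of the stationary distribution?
lim Var(X_t) = 6/5

The OU SDE dX = -theta X dt + sigma dB admits the integrating factor exp(theta t): d(exp(theta t) X_t) = sigma exp(theta t) dB_t. Integrating from 0 to t gives X_t = x_0 * exp(-theta t) + sigma * int_0^t exp(-theta (t-s)) dB_s for any initial x_0. The Itô integral has variance (by the Itô isometry) sigma^2 * int_0^t exp(-2 theta (t - s)) ds = sigma^2 * (1 - exp(-2 theta t)) / (2 theta), independent of x_0.
With theta = 5/3, sigma = 2:
  Var(X_t) = (2)^2 * (1 - exp(-2*5/3 t)) / (2 * 5/3) = 6/5 - 6*exp(-10*t/3)/5.
As t -> infinity, exp(-2*5/3 t) -> 0, so the stationary variance is sigma^2 / (2 theta) = 6/5.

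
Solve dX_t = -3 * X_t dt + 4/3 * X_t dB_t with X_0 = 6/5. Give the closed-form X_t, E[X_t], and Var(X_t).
X_t = 6/5 * exp((-35/9) t + (4/3) B_t); E[X_t] = 6*exp(-3*t)/5; Var(X_t) = (36*exp(16*t/9) - 36)*exp(-6*t)/25

For GBM dX = mu X dt + sigma X dB with X_0 = x_0, apply Itô to Y = log X: dY = (mu - sigma^2/2) dt + sigma dB, so Y_t = log(x_0) + (mu - sigma^2/2) t + sigma B_t and hence X_t = x_0 * exp((mu - sigma^2/2) t + sigma B_t).
With mu = -3, sigma = 4/3, x_0 = 6/5, this gives:
  X_t = 6/5 * exp((-35/9) * t + (4/3) * B_t).
Since sigma*B_t ~ Normal(0, sigma^2 t), E[exp(sigma*B_t)] = exp(sigma^2 t / 2); so E[X_t] = x_0 * exp((mu - sigma^2/2) t) * exp(sigma^2 t / 2) = x_0 * exp(mu t) = 6*exp(-3*t)/5.
Var(X_t) = E[X_t^2] - (E[X_t])^2 = x_0^2 * exp(2 mu t) * (exp(sigma^2 t) - 1) = (36*exp(16*t/9) - 36)*exp(-6*t)/25.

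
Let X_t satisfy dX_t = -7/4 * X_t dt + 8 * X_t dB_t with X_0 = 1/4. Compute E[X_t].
E[X_t] = exp(-7*t/4)/4

For GBM dX = mu X dt + sigma X dB with X_0 = x_0, apply Itô to Y = log X: dY = (mu - sigma^2/2) dt + sigma dB, so Y_t = log(x_0) + (mu - sigma^2/2) t + sigma B_t and hence X_t = x_0 * exp((mu - sigma^2/2) t + sigma B_t).
With mu = -7/4, sigma = 8, x_0 = 1/4, this gives:
  X_t = 1/4 * exp((-135/4) * t + (8) * B_t).
Since sigma*B_t ~ Normal(0, sigma^2 t), E[exp(sigma*B_t)] = exp(sigma^2 t / 2); so E[X_t] = x_0 * exp((mu - sigma^2/2) t) * exp(sigma^2 t / 2) = x_0 * exp(mu t) = exp(-7*t/4)/4.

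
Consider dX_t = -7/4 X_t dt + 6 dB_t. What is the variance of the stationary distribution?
lim Var(X_t) = 72/7

The OU SDE dX = -theta X dt + sigma dB admits the integrating factor exp(theta t): d(exp(theta t) X_t) = sigma exp(theta t) dB_t. Integrating from 0 to t gives X_t = x_0 * exp(-theta t) + sigma * int_0^t exp(-theta (t-s)) dB_s for any initial x_0. The Itô integral has variance (by the Itô isometry) sigma^2 * int_0^t exp(-2 theta (t - s)) ds = sigma^2 * (1 - exp(-2 theta t)) / (2 theta), independent of x_0.
With theta = 7/4, sigma = 6:
  Var(X_t) = (6)^2 * (1 - exp(-2*7/4 t)) / (2 * 7/4) = 72/7 - 72*exp(-7*t/2)/7.
As t -> infinity, exp(-2*7/4 t) -> 0, so the stationary variance is sigma^2 / (2 theta) = 72/7.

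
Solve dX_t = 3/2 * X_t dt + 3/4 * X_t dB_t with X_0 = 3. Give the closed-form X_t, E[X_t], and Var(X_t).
X_t = 3 * exp((39/32) t + (3/4) B_t); E[X_t] = 3*exp(3*t/2); Var(X_t) = 9*(exp(9*t/16) - 1)*exp(3*t)

For GBM dX = mu X dt + sigma X dB with X_0 = x_0, apply Itô to Y = log X: dY = (mu - sigma^2/2) dt + sigma dB, so Y_t = log(x_0) + (mu - sigma^2/2) t + sigma B_t and hence X_t = x_0 * exp((mu - sigma^2/2) t + sigma B_t).
With mu = 3/2, sigma = 3/4, x_0 = 3, this gives:
  X_t = 3 * exp((39/32) * t + (3/4) * B_t).
Since sigma*B_t ~ Normal(0, sigma^2 t), E[exp(sigma*B_t)] = exp(sigma^2 t / 2); so E[X_t] = x_0 * exp((mu - sigma^2/2) t) * exp(sigma^2 t / 2) = x_0 * exp(mu t) = 3*exp(3*t/2).
Var(X_t) = E[X_t^2] - (E[X_t])^2 = x_0^2 * exp(2 mu t) * (exp(sigma^2 t) - 1) = 9*(exp(9*t/16) - 1)*exp(3*t).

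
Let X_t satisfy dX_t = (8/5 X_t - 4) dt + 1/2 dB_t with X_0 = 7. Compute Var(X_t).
Var(X_t) = 5*exp(16*t/5)/64 - 5/64

The variance V(t) = Var(X_t) satisfies V'(t) = 2 a V(t) + c^2 with V(0) = 0 (drift coefficient is linear in X, diffusion is constant). With a = 8/5, c = 1/2, the solution is
  V(t) = (c^2 / (2 a)) * (exp(2 a t) - 1)
       = ((1/2)^2 / (2*(8/5))) * (exp((16/5) t) - 1)
       = 5*exp(16*t/5)/64 - 5/64.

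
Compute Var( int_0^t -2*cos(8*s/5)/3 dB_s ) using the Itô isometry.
Var = 2*t/9 + 5*sin(8*t/5)*cos(8*t/5)/36

The Itô integral of a deterministic integrand f(s) has mean 0 because each increment f(s) * (B_{s+ds} - B_s) has mean 0. By the Itô isometry:
  Var( int_0^t f(s) dB_s ) = E[ (int_0^t f(s) dB_s)^2 ] = int_0^t f(s)^2 ds.
Here f(s) = -2*cos(8*s/5)/3, so f(s)^2 = 4*cos(8*s/5)^2/9. Integrate:
  int_0^t (4*cos(8*s/5)^2/9) ds = 2*t/9 + 5*sin(8*t/5)*cos(8*t/5)/36.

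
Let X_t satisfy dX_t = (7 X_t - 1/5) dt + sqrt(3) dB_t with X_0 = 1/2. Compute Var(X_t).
Var(X_t) = 3*exp(14*t)/14 - 3/14

The variance V(t) = Var(X_t) satisfies V'(t) = 2 a V(t) + c^2 with V(0) = 0 (drift coefficient is linear in X, diffusion is constant). With a = 7, c = sqrt(3), the solution is
  V(t) = (c^2 / (2 a)) * (exp(2 a t) - 1)
       = (sqrt(3)^2 / (2*7)) * (exp(14 t) - 1)
       = 3*exp(14*t)/14 - 3/14.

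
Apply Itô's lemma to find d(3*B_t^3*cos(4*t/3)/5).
d(3*B_t^3*cos(4*t/3)/5) = (B_t*(-4*B_t^2*sin(4*t/3) + 9*cos(4*t/3))/5) dt + (9*B_t^2*cos(4*t/3)/5) dB_t

Itô's formula for f(t, x): d f(t, B_t) = (f_t + (1/2) f_xx) dt + f_x dB_t. Compute partials of f(t, x) = 3*x^3*cos(4*t/3)/5:
  f_t(t,x)  = -4*x^3*sin(4*t/3)/5
  f_x(t,x)  = 9*x^2*cos(4*t/3)/5
  f_xx(t,x) = 18*x*cos(4*t/3)/5
Assemble drift = f_t + (1/2) f_xx = x*(-4*x^2*sin(4*t/3) + 9*cos(4*t/3))/5 and diffusion = f_x = 9*x^2*cos(4*t/3)/5. Substituting x = B_t:
  d(3*B_t^3*cos(4*t/3)/5) = (B_t*(-4*B_t^2*sin(4*t/3) + 9*cos(4*t/3))/5) dt + (9*B_t^2*cos(4*t/3)/5) dB_t.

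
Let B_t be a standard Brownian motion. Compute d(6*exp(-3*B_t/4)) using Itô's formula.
d(6*exp(-3*B_t/4)) = (27*exp(-3*B_t/4)/16) dt + (-9*exp(-3*B_t/4)/2) dB_t

Itô's formula for f(B_t) gives d f(B_t) = f'(B_t) dB_t + (1/2) f''(B_t) dt. Compute derivatives of f(x) = 6*exp(-3*x/4):
  f'(x)  = -9*exp(-3*x/4)/2
  f''(x) = 27*exp(-3*x/4)/8
Substitute x = B_t and multiply the f'' term by 1/2:
  drift     = (1/2) * (27*exp(-3*x/4)/8) evaluated at B_t = 27*exp(-3*B_t/4)/16
  diffusion = (-9*exp(-3*x/4)/2) evaluated at B_t = -9*exp(-3*B_t/4)/2
Therefore d(6*exp(-3*B_t/4)) = (27*exp(-3*B_t/4)/16) dt + (-9*exp(-3*B_t/4)/2) dB_t.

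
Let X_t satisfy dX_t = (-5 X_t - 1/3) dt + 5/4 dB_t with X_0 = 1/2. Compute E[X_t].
E[X_t] = -1/15 + 17*exp(-5*t)/30

Taking expectations and using E[dB_t] = 0, the mean m(t) = E[X_t] satisfies the ODE m'(t) = a m(t) + b with m(0) = x_0. With a = -5, b = -1/3, x_0 = 1/2, the solution is
  m(t) = x_0 * exp(a t) + (b/a) * (exp(a t) - 1)
       = (1/2) * exp((-5) t) + ((-1/3)/(-5)) * (exp((-5) t) - 1)
       = -1/15 + 17*exp(-5*t)/30.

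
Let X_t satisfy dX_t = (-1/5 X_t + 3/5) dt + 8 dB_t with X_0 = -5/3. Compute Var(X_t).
Var(X_t) = 160 - 160*exp(-2*t/5)

The variance V(t) = Var(X_t) satisfies V'(t) = 2 a V(t) + c^2 with V(0) = 0 (drift coefficient is linear in X, diffusion is constant). With a = -1/5, c = 8, the solution is
  V(t) = (c^2 / (2 a)) * (exp(2 a t) - 1)
       = (8^2 / (2*(-1/5))) * (exp((-2/5) t) - 1)
       = 160 - 160*exp(-2*t/5).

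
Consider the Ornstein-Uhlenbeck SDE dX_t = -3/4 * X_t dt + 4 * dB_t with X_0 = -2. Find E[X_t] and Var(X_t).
E[X_t] = -2*exp(-3*t/4); Var(X_t) = 32/3 - 32*exp(-3*t/2)/3

The OU SDE dX = -theta X dt + sigma dB admits the integrating factor exp(theta t): d(exp(theta t) X_t) = sigma exp(theta t) dB_t. Integrating from 0 to t:
  X_t = x_0 * exp(-theta t) + sigma * int_0^t exp(-theta (t-s)) dB_s.
The Itô integral has mean 0 and (by the Itô isometry) variance sigma^2 * int_0^t exp(-2 theta (t - s)) ds = sigma^2 * (1 - exp(-2 theta t)) / (2 theta).
With theta = 3/4, sigma = 4, x_0 = -2:
  E[X_t] = -2 * exp(-3/4 t) = -2*exp(-3*t/4)
  Var(X_t) = (4)^2 * (1 - exp(-2*3/4 t)) / (2 * 3/4) = 32/3 - 32*exp(-3*t/2)/3.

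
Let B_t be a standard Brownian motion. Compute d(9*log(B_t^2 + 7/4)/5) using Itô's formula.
d(9*log(B_t^2 + 7/4)/5) = (36*(7 - 4*B_t^2)/(5*(4*B_t^2 + 7)^2)) dt + (72*B_t/(5*(4*B_t^2 + 7))) dB_t

Itô's formula for f(B_t) gives d f(B_t) = f'(B_t) dB_t + (1/2) f''(B_t) dt. Compute derivatives of f(x) = 9*log(x^2 + 7/4)/5:
  f'(x)  = 72*x/(5*(4*x^2 + 7))
  f''(x) = 72*(7 - 4*x^2)/(5*(4*x^2 + 7)^2)
Substitute x = B_t and multiply the f'' term by 1/2:
  drift     = (1/2) * (72*(7 - 4*x^2)/(5*(4*x^2 + 7)^2)) evaluated at B_t = 36*(7 - 4*B_t^2)/(5*(4*B_t^2 + 7)^2)
  diffusion = (72*x/(5*(4*x^2 + 7))) evaluated at B_t = 72*B_t/(5*(4*B_t^2 + 7))
Therefore d(9*log(B_t^2 + 7/4)/5) = (36*(7 - 4*B_t^2)/(5*(4*B_t^2 + 7)^2)) dt + (72*B_t/(5*(4*B_t^2 + 7))) dB_t.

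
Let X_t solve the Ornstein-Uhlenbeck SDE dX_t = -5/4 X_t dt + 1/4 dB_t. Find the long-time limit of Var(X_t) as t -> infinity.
lim Var(X_t) = 1/40

The OU SDE dX = -theta X dt + sigma dB admits the integrating factor exp(theta t): d(exp(theta t) X_t) = sigma exp(theta t) dB_t. Integrating from 0 to t gives X_t = x_0 * exp(-theta t) + sigma * int_0^t exp(-theta (t-s)) dB_s for any initial x_0. The Itô integral has variance (by the Itô isometry) sigma^2 * int_0^t exp(-2 theta (t - s)) ds = sigma^2 * (1 - exp(-2 theta t)) / (2 theta), independent of x_0.
With theta = 5/4, sigma = 1/4:
  Var(X_t) = (1/4)^2 * (1 - exp(-2*5/4 t)) / (2 * 5/4) = 1/40 - exp(-5*t/2)/40.
As t -> infinity, exp(-2*5/4 t) -> 0, so the stationary variance is sigma^2 / (2 theta) = 1/40.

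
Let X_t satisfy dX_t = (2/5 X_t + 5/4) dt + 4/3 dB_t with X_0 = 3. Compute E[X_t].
E[X_t] = 49*exp(2*t/5)/8 - 25/8

Taking expectations and using E[dB_t] = 0, the mean m(t) = E[X_t] satisfies the ODE m'(t) = a m(t) + b with m(0) = x_0. With a = 2/5, b = 5/4, x_0 = 3, the solution is
  m(t) = x_0 * exp(a t) + (b/a) * (exp(a t) - 1)
       = 3 * exp((2/5) t) + ((5/4)/(2/5)) * (exp((2/5) t) - 1)
       = 49*exp(2*t/5)/8 - 25/8.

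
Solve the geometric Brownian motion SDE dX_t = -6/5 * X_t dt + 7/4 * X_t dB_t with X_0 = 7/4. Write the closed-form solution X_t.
X_t = 7/4 * exp((-437/160) * t + (7/4) * B_t)

For GBM dX = mu X dt + sigma X dB with X_0 = x_0, apply Itô to Y = log X: dY = (mu - sigma^2/2) dt + sigma dB, so Y_t = log(x_0) + (mu - sigma^2/2) t + sigma B_t and hence X_t = x_0 * exp((mu - sigma^2/2) t + sigma B_t).
With mu = -6/5, sigma = 7/4, x_0 = 7/4, this gives:
  X_t = 7/4 * exp((-437/160) * t + (7/4) * B_t).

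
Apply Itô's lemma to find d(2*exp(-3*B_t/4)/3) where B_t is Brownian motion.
d(2*exp(-3*B_t/4)/3) = (3*exp(-3*B_t/4)/16) dt + (-exp(-3*B_t/4)/2) dB_t

Itô's formula for f(B_t) gives d f(B_t) = f'(B_t) dB_t + (1/2) f''(B_t) dt. Compute derivatives of f(x) = 2*exp(-3*x/4)/3:
  f'(x)  = -exp(-3*x/4)/2
  f''(x) = 3*exp(-3*x/4)/8
Substitute x = B_t and multiply the f'' term by 1/2:
  drift     = (1/2) * (3*exp(-3*x/4)/8) evaluated at B_t = 3*exp(-3*B_t/4)/16
  diffusion = (-exp(-3*x/4)/2) evaluated at B_t = -exp(-3*B_t/4)/2
Therefore d(2*exp(-3*B_t/4)/3) = (3*exp(-3*B_t/4)/16) dt + (-exp(-3*B_t/4)/2) dB_t.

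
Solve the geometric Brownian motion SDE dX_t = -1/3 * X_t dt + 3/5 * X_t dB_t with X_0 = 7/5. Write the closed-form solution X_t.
X_t = 7/5 * exp((-77/150) * t + (3/5) * B_t)

For GBM dX = mu X dt + sigma X dB with X_0 = x_0, apply Itô to Y = log X: dY = (mu - sigma^2/2) dt + sigma dB, so Y_t = log(x_0) + (mu - sigma^2/2) t + sigma B_t and hence X_t = x_0 * exp((mu - sigma^2/2) t + sigma B_t).
With mu = -1/3, sigma = 3/5, x_0 = 7/5, this gives:
  X_t = 7/5 * exp((-77/150) * t + (3/5) * B_t).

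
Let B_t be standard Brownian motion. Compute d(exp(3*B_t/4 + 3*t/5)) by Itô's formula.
d(exp(3*B_t/4 + 3*t/5)) = (141*exp(3*B_t/4 + 3*t/5)/160) dt + (3*exp(3*B_t/4 + 3*t/5)/4) dB_t

Itô's formula for f(t, x): d f(t, B_t) = (f_t + (1/2) f_xx) dt + f_x dB_t. Compute partials of f(t, x) = exp(3*t/5 + 3*x/4):
  f_t(t,x)  = 3*exp(3*t/5 + 3*x/4)/5
  f_x(t,x)  = 3*exp(3*t/5 + 3*x/4)/4
  f_xx(t,x) = 9*exp(3*t/5 + 3*x/4)/16
Assemble drift = f_t + (1/2) f_xx = 141*exp(3*t/5 + 3*x/4)/160 and diffusion = f_x = 3*exp(3*t/5 + 3*x/4)/4. Substituting x = B_t:
  d(exp(3*B_t/4 + 3*t/5)) = (141*exp(3*B_t/4 + 3*t/5)/160) dt + (3*exp(3*B_t/4 + 3*t/5)/4) dB_t.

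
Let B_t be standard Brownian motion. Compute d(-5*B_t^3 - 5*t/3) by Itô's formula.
d(-5*B_t^3 - 5*t/3) = (-15*B_t - 5/3) dt + (-15*B_t^2) dB_t

Itô's formula for f(t, x): d f(t, B_t) = (f_t + (1/2) f_xx) dt + f_x dB_t. Compute partials of f(t, x) = -5*t/3 - 5*x^3:
  f_t(t,x)  = -5/3
  f_x(t,x)  = -15*x^2
  f_xx(t,x) = -30*x
Assemble drift = f_t + (1/2) f_xx = -15*x - 5/3 and diffusion = f_x = -15*x^2. Substituting x = B_t:
  d(-5*B_t^3 - 5*t/3) = (-15*B_t - 5/3) dt + (-15*B_t^2) dB_t.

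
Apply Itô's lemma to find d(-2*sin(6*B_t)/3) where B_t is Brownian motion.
d(-2*sin(6*B_t)/3) = (12*sin(6*B_t)) dt + (-4*cos(6*B_t)) dB_t

Itô's formula for f(B_t) gives d f(B_t) = f'(B_t) dB_t + (1/2) f''(B_t) dt. Compute derivatives of f(x) = -2*sin(6*x)/3:
  f'(x)  = -4*cos(6*x)
  f''(x) = 24*sin(6*x)
Substitute x = B_t and multiply the f'' term by 1/2:
  drift     = (1/2) * (24*sin(6*x)) evaluated at B_t = 12*sin(6*B_t)
  diffusion = (-4*cos(6*x)) evaluated at B_t = -4*cos(6*B_t)
Therefore d(-2*sin(6*B_t)/3) = (12*sin(6*B_t)) dt + (-4*cos(6*B_t)) dB_t.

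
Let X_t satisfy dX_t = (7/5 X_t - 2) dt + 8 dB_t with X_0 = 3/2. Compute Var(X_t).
Var(X_t) = 160*exp(14*t/5)/7 - 160/7

The variance V(t) = Var(X_t) satisfies V'(t) = 2 a V(t) + c^2 with V(0) = 0 (drift coefficient is linear in X, diffusion is constant). With a = 7/5, c = 8, the solution is
  V(t) = (c^2 / (2 a)) * (exp(2 a t) - 1)
       = (8^2 / (2*(7/5))) * (exp((14/5) t) - 1)
       = 160*exp(14*t/5)/7 - 160/7.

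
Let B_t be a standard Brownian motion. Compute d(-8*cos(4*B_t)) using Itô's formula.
d(-8*cos(4*B_t)) = (64*cos(4*B_t)) dt + (32*sin(4*B_t)) dB_t

Itô's formula for f(B_t) gives d f(B_t) = f'(B_t) dB_t + (1/2) f''(B_t) dt. Compute derivatives of f(x) = -8*cos(4*x):
  f'(x)  = 32*sin(4*x)
  f''(x) = 128*cos(4*x)
Substitute x = B_t and multiply the f'' term by 1/2:
  drift     = (1/2) * (128*cos(4*x)) evaluated at B_t = 64*cos(4*B_t)
  diffusion = (32*sin(4*x)) evaluated at B_t = 32*sin(4*B_t)
Therefore d(-8*cos(4*B_t)) = (64*cos(4*B_t)) dt + (32*sin(4*B_t)) dB_t.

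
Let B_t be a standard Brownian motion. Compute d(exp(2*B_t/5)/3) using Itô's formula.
d(exp(2*B_t/5)/3) = (2*exp(2*B_t/5)/75) dt + (2*exp(2*B_t/5)/15) dB_t

Itô's formula for f(B_t) gives d f(B_t) = f'(B_t) dB_t + (1/2) f''(B_t) dt. Compute derivatives of f(x) = exp(2*x/5)/3:
  f'(x)  = 2*exp(2*x/5)/15
  f''(x) = 4*exp(2*x/5)/75
Substitute x = B_t and multiply the f'' term by 1/2:
  drift     = (1/2) * (4*exp(2*x/5)/75) evaluated at B_t = 2*exp(2*B_t/5)/75
  diffusion = (2*exp(2*x/5)/15) evaluated at B_t = 2*exp(2*B_t/5)/15
Therefore d(exp(2*B_t/5)/3) = (2*exp(2*B_t/5)/75) dt + (2*exp(2*B_t/5)/15) dB_t.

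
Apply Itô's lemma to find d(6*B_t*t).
d(6*B_t*t) = (6*B_t) dt + (6*t) dB_t

Itô's formula for f(t, x): d f(t, B_t) = (f_t + (1/2) f_xx) dt + f_x dB_t. Compute partials of f(t, x) = 6*t*x:
  f_t(t,x)  = 6*x
  f_x(t,x)  = 6*t
  f_xx(t,x) = 0
Assemble drift = f_t + (1/2) f_xx = 6*x and diffusion = f_x = 6*t. Substituting x = B_t:
  d(6*B_t*t) = (6*B_t) dt + (6*t) dB_t.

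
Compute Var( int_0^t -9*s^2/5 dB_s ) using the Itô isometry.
Var = 81*t^5/125

The Itô integral of a deterministic integrand f(s) has mean 0 because each increment f(s) * (B_{s+ds} - B_s) has mean 0. By the Itô isometry:
  Var( int_0^t f(s) dB_s ) = E[ (int_0^t f(s) dB_s)^2 ] = int_0^t f(s)^2 ds.
Here f(s) = -9*s^2/5, so f(s)^2 = 81*s^4/25. Integrate:
  int_0^t (81*s^4/25) ds = 81*t^5/125.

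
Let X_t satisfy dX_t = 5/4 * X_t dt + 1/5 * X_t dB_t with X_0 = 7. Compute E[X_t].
E[X_t] = 7*exp(5*t/4)

For GBM dX = mu X dt + sigma X dB with X_0 = x_0, apply Itô to Y = log X: dY = (mu - sigma^2/2) dt + sigma dB, so Y_t = log(x_0) + (mu - sigma^2/2) t + sigma B_t and hence X_t = x_0 * exp((mu - sigma^2/2) t + sigma B_t).
With mu = 5/4, sigma = 1/5, x_0 = 7, this gives:
  X_t = 7 * exp((123/100) * t + (1/5) * B_t).
Since sigma*B_t ~ Normal(0, sigma^2 t), E[exp(sigma*B_t)] = exp(sigma^2 t / 2); so E[X_t] = x_0 * exp((mu - sigma^2/2) t) * exp(sigma^2 t / 2) = x_0 * exp(mu t) = 7*exp(5*t/4).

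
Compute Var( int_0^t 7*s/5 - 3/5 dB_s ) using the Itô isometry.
Var = t*(49*t^2 - 63*t + 27)/75

The Itô integral of a deterministic integrand f(s) has mean 0 because each increment f(s) * (B_{s+ds} - B_s) has mean 0. By the Itô isometry:
  Var( int_0^t f(s) dB_s ) = E[ (int_0^t f(s) dB_s)^2 ] = int_0^t f(s)^2 ds.
Here f(s) = 7*s/5 - 3/5, so f(s)^2 = (7*s - 3)^2/25. Integrate:
  int_0^t ((7*s - 3)^2/25) ds = t*(49*t^2 - 63*t + 27)/75.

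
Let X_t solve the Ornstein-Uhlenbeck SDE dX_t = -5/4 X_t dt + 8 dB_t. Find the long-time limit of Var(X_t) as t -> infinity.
lim Var(X_t) = 128/5

The OU SDE dX = -theta X dt + sigma dB admits the integrating factor exp(theta t): d(exp(theta t) X_t) = sigma exp(theta t) dB_t. Integrating from 0 to t gives X_t = x_0 * exp(-theta t) + sigma * int_0^t exp(-theta (t-s)) dB_s for any initial x_0. The Itô integral has variance (by the Itô isometry) sigma^2 * int_0^t exp(-2 theta (t - s)) ds = sigma^2 * (1 - exp(-2 theta t)) / (2 theta), independent of x_0.
With theta = 5/4, sigma = 8:
  Var(X_t) = (8)^2 * (1 - exp(-2*5/4 t)) / (2 * 5/4) = 128/5 - 128*exp(-5*t/2)/5.
As t -> infinity, exp(-2*5/4 t) -> 0, so the stationary variance is sigma^2 / (2 theta) = 128/5.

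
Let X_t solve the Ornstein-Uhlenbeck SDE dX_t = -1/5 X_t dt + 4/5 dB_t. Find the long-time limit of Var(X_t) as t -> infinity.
lim Var(X_t) = 8/5

The OU SDE dX = -theta X dt + sigma dB admits the integrating factor exp(theta t): d(exp(theta t) X_t) = sigma exp(theta t) dB_t. Integrating from 0 to t gives X_t = x_0 * exp(-theta t) + sigma * int_0^t exp(-theta (t-s)) dB_s for any initial x_0. The Itô integral has variance (by the Itô isometry) sigma^2 * int_0^t exp(-2 theta (t - s)) ds = sigma^2 * (1 - exp(-2 theta t)) / (2 theta), independent of x_0.
With theta = 1/5, sigma = 4/5:
  Var(X_t) = (4/5)^2 * (1 - exp(-2*1/5 t)) / (2 * 1/5) = 8/5 - 8*exp(-2*t/5)/5.
As t -> infinity, exp(-2*1/5 t) -> 0, so the stationary variance is sigma^2 / (2 theta) = 8/5.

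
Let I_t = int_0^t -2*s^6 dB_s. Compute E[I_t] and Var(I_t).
E[I_t] = 0; Var(I_t) = 4*t^13/13

The Itô integral of a deterministic integrand f(s) has mean 0 because each increment f(s) * (B_{s+ds} - B_s) has mean 0. By the Itô isometry:
  Var( int_0^t f(s) dB_s ) = E[ (int_0^t f(s) dB_s)^2 ] = int_0^t f(s)^2 ds.
Here f(s) = -2*s^6, so f(s)^2 = 4*s^12. Integrate:
  int_0^t (4*s^12) ds = 4*t^13/13.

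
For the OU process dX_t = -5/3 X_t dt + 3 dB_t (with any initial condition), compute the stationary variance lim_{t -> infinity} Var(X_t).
lim Var(X_t) = 27/10

The OU SDE dX = -theta X dt + sigma dB admits the integrating factor exp(theta t): d(exp(theta t) X_t) = sigma exp(theta t) dB_t. Integrating from 0 to t gives X_t = x_0 * exp(-theta t) + sigma * int_0^t exp(-theta (t-s)) dB_s for any initial x_0. The Itô integral has variance (by the Itô isometry) sigma^2 * int_0^t exp(-2 theta (t - s)) ds = sigma^2 * (1 - exp(-2 theta t)) / (2 theta), independent of x_0.
With theta = 5/3, sigma = 3:
  Var(X_t) = (3)^2 * (1 - exp(-2*5/3 t)) / (2 * 5/3) = 27/10 - 27*exp(-10*t/3)/10.
As t -> infinity, exp(-2*5/3 t) -> 0, so the stationary variance is sigma^2 / (2 theta) = 27/10.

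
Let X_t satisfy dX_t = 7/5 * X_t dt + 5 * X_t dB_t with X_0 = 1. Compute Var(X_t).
Var(X_t) = (exp(25*t) - 1)*exp(14*t/5)

For GBM dX = mu X dt + sigma X dB with X_0 = x_0, apply Itô to Y = log X: dY = (mu - sigma^2/2) dt + sigma dB, so Y_t = log(x_0) + (mu - sigma^2/2) t + sigma B_t and hence X_t = x_0 * exp((mu - sigma^2/2) t + sigma B_t).
With mu = 7/5, sigma = 5, x_0 = 1, this gives:
  X_t = 1 * exp((-111/10) * t + (5) * B_t).
Since sigma*B_t ~ Normal(0, sigma^2 t), E[exp(sigma*B_t)] = exp(sigma^2 t / 2); so E[X_t] = x_0 * exp((mu - sigma^2/2) t) * exp(sigma^2 t / 2) = x_0 * exp(mu t) = exp(7*t/5).
Var(X_t) = E[X_t^2] - (E[X_t])^2 = x_0^2 * exp(2 mu t) * (exp(sigma^2 t) - 1) = (exp(25*t) - 1)*exp(14*t/5).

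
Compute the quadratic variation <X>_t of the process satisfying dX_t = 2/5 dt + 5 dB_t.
<X>_t = 25*t

For an Itô process dX_t = a(t) dt + b(t) dB_t, the quadratic variation is <X>_t = int_0^t b(s)^2 ds (the drift term does not contribute). Here b(s) = 5, so
  b(s)^2 = 25.
Integrating from 0 to t:
  <X>_t = int_0^t (25) ds = 25*t.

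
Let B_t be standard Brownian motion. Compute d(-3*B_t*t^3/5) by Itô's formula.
d(-3*B_t*t^3/5) = (-9*B_t*t^2/5) dt + (-3*t^3/5) dB_t

Itô's formula for f(t, x): d f(t, B_t) = (f_t + (1/2) f_xx) dt + f_x dB_t. Compute partials of f(t, x) = -3*t^3*x/5:
  f_t(t,x)  = -9*t^2*x/5
  f_x(t,x)  = -3*t^3/5
  f_xx(t,x) = 0
Assemble drift = f_t + (1/2) f_xx = -9*t^2*x/5 and diffusion = f_x = -3*t^3/5. Substituting x = B_t:
  d(-3*B_t*t^3/5) = (-9*B_t*t^2/5) dt + (-3*t^3/5) dB_t.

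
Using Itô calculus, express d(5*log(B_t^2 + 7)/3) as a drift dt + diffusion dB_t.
d(5*log(B_t^2 + 7)/3) = (5*(7 - B_t^2)/(3*(B_t^2 + 7)^2)) dt + (10*B_t/(3*(B_t^2 + 7))) dB_t

Itô's formula for f(B_t) gives d f(B_t) = f'(B_t) dB_t + (1/2) f''(B_t) dt. Compute derivatives of f(x) = 5*log(x^2 + 7)/3:
  f'(x)  = 10*x/(3*(x^2 + 7))
  f''(x) = 10*(7 - x^2)/(3*(x^2 + 7)^2)
Substitute x = B_t and multiply the f'' term by 1/2:
  drift     = (1/2) * (10*(7 - x^2)/(3*(x^2 + 7)^2)) evaluated at B_t = 5*(7 - B_t^2)/(3*(B_t^2 + 7)^2)
  diffusion = (10*x/(3*(x^2 + 7))) evaluated at B_t = 10*B_t/(3*(B_t^2 + 7))
Therefore d(5*log(B_t^2 + 7)/3) = (5*(7 - B_t^2)/(3*(B_t^2 + 7)^2)) dt + (10*B_t/(3*(B_t^2 + 7))) dB_t.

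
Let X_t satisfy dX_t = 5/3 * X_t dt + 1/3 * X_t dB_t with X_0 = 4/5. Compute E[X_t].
E[X_t] = 4*exp(5*t/3)/5

For GBM dX = mu X dt + sigma X dB with X_0 = x_0, apply Itô to Y = log X: dY = (mu - sigma^2/2) dt + sigma dB, so Y_t = log(x_0) + (mu - sigma^2/2) t + sigma B_t and hence X_t = x_0 * exp((mu - sigma^2/2) t + sigma B_t).
With mu = 5/3, sigma = 1/3, x_0 = 4/5, this gives:
  X_t = 4/5 * exp((29/18) * t + (1/3) * B_t).
Since sigma*B_t ~ Normal(0, sigma^2 t), E[exp(sigma*B_t)] = exp(sigma^2 t / 2); so E[X_t] = x_0 * exp((mu - sigma^2/2) t) * exp(sigma^2 t / 2) = x_0 * exp(mu t) = 4*exp(5*t/3)/5.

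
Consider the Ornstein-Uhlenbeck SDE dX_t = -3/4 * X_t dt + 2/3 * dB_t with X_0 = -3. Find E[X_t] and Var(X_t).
E[X_t] = -3*exp(-3*t/4); Var(X_t) = 8/27 - 8*exp(-3*t/2)/27

The OU SDE dX = -theta X dt + sigma dB admits the integrating factor exp(theta t): d(exp(theta t) X_t) = sigma exp(theta t) dB_t. Integrating from 0 to t:
  X_t = x_0 * exp(-theta t) + sigma * int_0^t exp(-theta (t-s)) dB_s.
The Itô integral has mean 0 and (by the Itô isometry) variance sigma^2 * int_0^t exp(-2 theta (t - s)) ds = sigma^2 * (1 - exp(-2 theta t)) / (2 theta).
With theta = 3/4, sigma = 2/3, x_0 = -3:
  E[X_t] = -3 * exp(-3/4 t) = -3*exp(-3*t/4)
  Var(X_t) = (2/3)^2 * (1 - exp(-2*3/4 t)) / (2 * 3/4) = 8/27 - 8*exp(-3*t/2)/27.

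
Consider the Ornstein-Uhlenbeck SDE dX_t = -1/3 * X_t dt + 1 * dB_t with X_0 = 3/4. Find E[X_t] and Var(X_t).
E[X_t] = 3*exp(-t/3)/4; Var(X_t) = 3/2 - 3*exp(-2*t/3)/2

The OU SDE dX = -theta X dt + sigma dB admits the integrating factor exp(theta t): d(exp(theta t) X_t) = sigma exp(theta t) dB_t. Integrating from 0 to t:
  X_t = x_0 * exp(-theta t) + sigma * int_0^t exp(-theta (t-s)) dB_s.
The Itô integral has mean 0 and (by the Itô isometry) variance sigma^2 * int_0^t exp(-2 theta (t - s)) ds = sigma^2 * (1 - exp(-2 theta t)) / (2 theta).
With theta = 1/3, sigma = 1, x_0 = 3/4:
  E[X_t] = 3/4 * exp(-1/3 t) = 3*exp(-t/3)/4
  Var(X_t) = (1)^2 * (1 - exp(-2*1/3 t)) / (2 * 1/3) = 3/2 - 3*exp(-2*t/3)/2.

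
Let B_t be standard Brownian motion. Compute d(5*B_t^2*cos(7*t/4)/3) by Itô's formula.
d(5*B_t^2*cos(7*t/4)/3) = (-35*B_t^2*sin(7*t/4)/12 + 5*cos(7*t/4)/3) dt + (10*B_t*cos(7*t/4)/3) dB_t

Itô's formula for f(t, x): d f(t, B_t) = (f_t + (1/2) f_xx) dt + f_x dB_t. Compute partials of f(t, x) = 5*x^2*cos(7*t/4)/3:
  f_t(t,x)  = -35*x^2*sin(7*t/4)/12
  f_x(t,x)  = 10*x*cos(7*t/4)/3
  f_xx(t,x) = 10*cos(7*t/4)/3
Assemble drift = f_t + (1/2) f_xx = -35*x^2*sin(7*t/4)/12 + 5*cos(7*t/4)/3 and diffusion = f_x = 10*x*cos(7*t/4)/3. Substituting x = B_t:
  d(5*B_t^2*cos(7*t/4)/3) = (-35*B_t^2*sin(7*t/4)/12 + 5*cos(7*t/4)/3) dt + (10*B_t*cos(7*t/4)/3) dB_t.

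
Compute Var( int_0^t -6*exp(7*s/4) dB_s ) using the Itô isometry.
Var = 72*exp(7*t/2)/7 - 72/7

The Itô integral of a deterministic integrand f(s) has mean 0 because each increment f(s) * (B_{s+ds} - B_s) has mean 0. By the Itô isometry:
  Var( int_0^t f(s) dB_s ) = E[ (int_0^t f(s) dB_s)^2 ] = int_0^t f(s)^2 ds.
Here f(s) = -6*exp(7*s/4), so f(s)^2 = 36*exp(7*s/2). Integrate:
  int_0^t (36*exp(7*s/2)) ds = 72*exp(7*t/2)/7 - 72/7.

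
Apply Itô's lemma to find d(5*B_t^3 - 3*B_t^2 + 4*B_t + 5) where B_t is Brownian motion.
d(5*B_t^3 - 3*B_t^2 + 4*B_t + 5) = (15*B_t - 3) dt + (15*B_t^2 - 6*B_t + 4) dB_t

Itô's formula for f(B_t) gives d f(B_t) = f'(B_t) dB_t + (1/2) f''(B_t) dt. Compute derivatives of f(x) = 5*x^3 - 3*x^2 + 4*x + 5:
  f'(x)  = 15*x^2 - 6*x + 4
  f''(x) = 30*x - 6
Substitute x = B_t and multiply the f'' term by 1/2:
  drift     = (1/2) * (30*x - 6) evaluated at B_t = 15*B_t - 3
  diffusion = (15*x^2 - 6*x + 4) evaluated at B_t = 15*B_t^2 - 6*B_t + 4
Therefore d(5*B_t^3 - 3*B_t^2 + 4*B_t + 5) = (15*B_t - 3) dt + (15*B_t^2 - 6*B_t + 4) dB_t.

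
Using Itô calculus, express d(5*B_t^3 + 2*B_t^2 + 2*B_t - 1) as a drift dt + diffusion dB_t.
d(5*B_t^3 + 2*B_t^2 + 2*B_t - 1) = (15*B_t + 2) dt + (15*B_t^2 + 4*B_t + 2) dB_t

Itô's formula for f(B_t) gives d f(B_t) = f'(B_t) dB_t + (1/2) f''(B_t) dt. Compute derivatives of f(x) = 5*x^3 + 2*x^2 + 2*x - 1:
  f'(x)  = 15*x^2 + 4*x + 2
  f''(x) = 30*x + 4
Substitute x = B_t and multiply the f'' term by 1/2:
  drift     = (1/2) * (30*x + 4) evaluated at B_t = 15*B_t + 2
  diffusion = (15*x^2 + 4*x + 2) evaluated at B_t = 15*B_t^2 + 4*B_t + 2
Therefore d(5*B_t^3 + 2*B_t^2 + 2*B_t - 1) = (15*B_t + 2) dt + (15*B_t^2 + 4*B_t + 2) dB_t.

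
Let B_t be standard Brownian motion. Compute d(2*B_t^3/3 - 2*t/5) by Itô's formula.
d(2*B_t^3/3 - 2*t/5) = (2*B_t - 2/5) dt + (2*B_t^2) dB_t

Itô's formula for f(t, x): d f(t, B_t) = (f_t + (1/2) f_xx) dt + f_x dB_t. Compute partials of f(t, x) = -2*t/5 + 2*x^3/3:
  f_t(t,x)  = -2/5
  f_x(t,x)  = 2*x^2
  f_xx(t,x) = 4*x
Assemble drift = f_t + (1/2) f_xx = 2*x - 2/5 and diffusion = f_x = 2*x^2. Substituting x = B_t:
  d(2*B_t^3/3 - 2*t/5) = (2*B_t - 2/5) dt + (2*B_t^2) dB_t.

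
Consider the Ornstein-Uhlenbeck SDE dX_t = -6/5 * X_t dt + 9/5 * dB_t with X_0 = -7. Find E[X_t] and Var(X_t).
E[X_t] = -7*exp(-6*t/5); Var(X_t) = 27/20 - 27*exp(-12*t/5)/20

The OU SDE dX = -theta X dt + sigma dB admits the integrating factor exp(theta t): d(exp(theta t) X_t) = sigma exp(theta t) dB_t. Integrating from 0 to t:
  X_t = x_0 * exp(-theta t) + sigma * int_0^t exp(-theta (t-s)) dB_s.
The Itô integral has mean 0 and (by the Itô isometry) variance sigma^2 * int_0^t exp(-2 theta (t - s)) ds = sigma^2 * (1 - exp(-2 theta t)) / (2 theta).
With theta = 6/5, sigma = 9/5, x_0 = -7:
  E[X_t] = -7 * exp(-6/5 t) = -7*exp(-6*t/5)
  Var(X_t) = (9/5)^2 * (1 - exp(-2*6/5 t)) / (2 * 6/5) = 27/20 - 27*exp(-12*t/5)/20.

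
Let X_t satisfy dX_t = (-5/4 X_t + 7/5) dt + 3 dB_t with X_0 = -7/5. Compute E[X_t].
E[X_t] = 28/25 - 63*exp(-5*t/4)/25

Taking expectations and using E[dB_t] = 0, the mean m(t) = E[X_t] satisfies the ODE m'(t) = a m(t) + b with m(0) = x_0. With a = -5/4, b = 7/5, x_0 = -7/5, the solution is
  m(t) = x_0 * exp(a t) + (b/a) * (exp(a t) - 1)
       = (-7/5) * exp((-5/4) t) + ((7/5)/(-5/4)) * (exp((-5/4) t) - 1)
       = 28/25 - 63*exp(-5*t/4)/25.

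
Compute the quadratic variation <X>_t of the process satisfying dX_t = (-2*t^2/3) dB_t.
<X>_t = 4*t^5/45

For an Itô process dX_t = a(t) dt + b(t) dB_t, the quadratic variation is <X>_t = int_0^t b(s)^2 ds (the drift term does not contribute). Here b(s) = -2*s^2/3, so
  b(s)^2 = 4*s^4/9.
Integrating from 0 to t:
  <X>_t = int_0^t (4*s^4/9) ds = 4*t^5/45.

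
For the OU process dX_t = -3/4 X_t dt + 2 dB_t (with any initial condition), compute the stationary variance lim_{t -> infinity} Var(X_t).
lim Var(X_t) = 8/3

The OU SDE dX = -theta X dt + sigma dB admits the integrating factor exp(theta t): d(exp(theta t) X_t) = sigma exp(theta t) dB_t. Integrating from 0 to t gives X_t = x_0 * exp(-theta t) + sigma * int_0^t exp(-theta (t-s)) dB_s for any initial x_0. The Itô integral has variance (by the Itô isometry) sigma^2 * int_0^t exp(-2 theta (t - s)) ds = sigma^2 * (1 - exp(-2 theta t)) / (2 theta), independent of x_0.
With theta = 3/4, sigma = 2:
  Var(X_t) = (2)^2 * (1 - exp(-2*3/4 t)) / (2 * 3/4) = 8/3 - 8*exp(-3*t/2)/3.
As t -> infinity, exp(-2*3/4 t) -> 0, so the stationary variance is sigma^2 / (2 theta) = 8/3.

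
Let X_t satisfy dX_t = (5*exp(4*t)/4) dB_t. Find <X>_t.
<X>_t = 25*exp(8*t)/128 - 25/128

For an Itô process dX_t = a(t) dt + b(t) dB_t, the quadratic variation is <X>_t = int_0^t b(s)^2 ds (the drift term does not contribute). Here b(s) = 5*exp(4*s)/4, so
  b(s)^2 = 25*exp(8*s)/16.
Integrating from 0 to t:
  <X>_t = int_0^t (25*exp(8*s)/16) ds = 25*exp(8*t)/128 - 25/128.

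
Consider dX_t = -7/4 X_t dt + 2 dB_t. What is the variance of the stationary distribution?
lim Var(X_t) = 8/7

The OU SDE dX = -theta X dt + sigma dB admits the integrating factor exp(theta t): d(exp(theta t) X_t) = sigma exp(theta t) dB_t. Integrating from 0 to t gives X_t = x_0 * exp(-theta t) + sigma * int_0^t exp(-theta (t-s)) dB_s for any initial x_0. The Itô integral has variance (by the Itô isometry) sigma^2 * int_0^t exp(-2 theta (t - s)) ds = sigma^2 * (1 - exp(-2 theta t)) / (2 theta), independent of x_0.
With theta = 7/4, sigma = 2:
  Var(X_t) = (2)^2 * (1 - exp(-2*7/4 t)) / (2 * 7/4) = 8/7 - 8*exp(-7*t/2)/7.
As t -> infinity, exp(-2*7/4 t) -> 0, so the stationary variance is sigma^2 / (2 theta) = 8/7.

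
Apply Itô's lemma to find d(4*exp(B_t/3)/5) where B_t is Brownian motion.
d(4*exp(B_t/3)/5) = (2*exp(B_t/3)/45) dt + (4*exp(B_t/3)/15) dB_t

Itô's formula for f(B_t) gives d f(B_t) = f'(B_t) dB_t + (1/2) f''(B_t) dt. Compute derivatives of f(x) = 4*exp(x/3)/5:
  f'(x)  = 4*exp(x/3)/15
  f''(x) = 4*exp(x/3)/45
Substitute x = B_t and multiply the f'' term by 1/2:
  drift     = (1/2) * (4*exp(x/3)/45) evaluated at B_t = 2*exp(B_t/3)/45
  diffusion = (4*exp(x/3)/15) evaluated at B_t = 4*exp(B_t/3)/15
Therefore d(4*exp(B_t/3)/5) = (2*exp(B_t/3)/45) dt + (4*exp(B_t/3)/15) dB_t.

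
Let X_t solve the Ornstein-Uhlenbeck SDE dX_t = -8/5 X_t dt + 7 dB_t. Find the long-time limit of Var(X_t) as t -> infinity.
lim Var(X_t) = 245/16

The OU SDE dX = -theta X dt + sigma dB admits the integrating factor exp(theta t): d(exp(theta t) X_t) = sigma exp(theta t) dB_t. Integrating from 0 to t gives X_t = x_0 * exp(-theta t) + sigma * int_0^t exp(-theta (t-s)) dB_s for any initial x_0. The Itô integral has variance (by the Itô isometry) sigma^2 * int_0^t exp(-2 theta (t - s)) ds = sigma^2 * (1 - exp(-2 theta t)) / (2 theta), independent of x_0.
With theta = 8/5, sigma = 7:
  Var(X_t) = (7)^2 * (1 - exp(-2*8/5 t)) / (2 * 8/5) = 245/16 - 245*exp(-16*t/5)/16.
As t -> infinity, exp(-2*8/5 t) -> 0, so the stationary variance is sigma^2 / (2 theta) = 245/16.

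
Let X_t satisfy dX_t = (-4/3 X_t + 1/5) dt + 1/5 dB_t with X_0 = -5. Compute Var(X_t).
Var(X_t) = 3/200 - 3*exp(-8*t/3)/200

The variance V(t) = Var(X_t) satisfies V'(t) = 2 a V(t) + c^2 with V(0) = 0 (drift coefficient is linear in X, diffusion is constant). With a = -4/3, c = 1/5, the solution is
  V(t) = (c^2 / (2 a)) * (exp(2 a t) - 1)
       = ((1/5)^2 / (2*(-4/3))) * (exp((-8/3) t) - 1)
       = 3/200 - 3*exp(-8*t/3)/200.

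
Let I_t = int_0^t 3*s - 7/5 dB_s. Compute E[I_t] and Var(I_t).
E[I_t] = 0; Var(I_t) = t*(75*t^2 - 105*t + 49)/25

The Itô integral of a deterministic integrand f(s) has mean 0 because each increment f(s) * (B_{s+ds} - B_s) has mean 0. By the Itô isometry:
  Var( int_0^t f(s) dB_s ) = E[ (int_0^t f(s) dB_s)^2 ] = int_0^t f(s)^2 ds.
Here f(s) = 3*s - 7/5, so f(s)^2 = (15*s - 7)^2/25. Integrate:
  int_0^t ((15*s - 7)^2/25) ds = t*(75*t^2 - 105*t + 49)/25.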